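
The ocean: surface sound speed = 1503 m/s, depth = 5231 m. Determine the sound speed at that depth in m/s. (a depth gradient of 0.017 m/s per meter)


c = 1503 + 0.017 * 5231 = 1591.927

1591.927 m/s


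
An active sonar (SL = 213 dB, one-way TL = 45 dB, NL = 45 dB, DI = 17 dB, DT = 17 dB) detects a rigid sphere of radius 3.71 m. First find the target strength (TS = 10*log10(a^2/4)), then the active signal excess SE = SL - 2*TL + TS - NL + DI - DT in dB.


Step 1: TS = 10*log10(3.71^2/4) = 5.37 dB
Step 2: SE = SL - 2*TL + TS - NL + DI - DT = 213 - 2*45 + (5.37) - 45 + 17 - 17 = 83.37

83.37 dB


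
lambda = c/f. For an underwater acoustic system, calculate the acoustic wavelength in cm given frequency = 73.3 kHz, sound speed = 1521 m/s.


2.08 cm


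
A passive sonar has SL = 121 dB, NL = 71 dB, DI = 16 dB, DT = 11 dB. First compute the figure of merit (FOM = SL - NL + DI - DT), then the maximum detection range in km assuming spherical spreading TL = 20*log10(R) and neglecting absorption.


Step 1: FOM = SL - NL + DI - DT = 121 - 71 + 16 - 11 = 55 dB
Step 2: at max range FOM = TL = 20*log10(R), so R = 10^(55/20) = 562.34 m = 0.56 km

0.56 km


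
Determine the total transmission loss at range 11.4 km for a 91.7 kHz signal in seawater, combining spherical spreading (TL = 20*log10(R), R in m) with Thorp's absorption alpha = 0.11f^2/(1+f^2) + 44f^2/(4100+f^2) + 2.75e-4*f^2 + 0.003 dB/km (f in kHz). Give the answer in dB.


Step 1 (Thorp): alpha = 0.11*8408.89/(1+8408.89) + 44*8408.89/(4100+8408.89) + 2.75e-4*8408.89 + 0.003 = 32.0037 dB/km
Step 2: TL_spread = 20*log10(11400) = 81.14 dB
Step 3: TL_abs = alpha*R = 32.0037 * 11.4 = 364.84 dB
Step 4: TL_total = 81.14 + 364.84 = 445.98

445.98 dB


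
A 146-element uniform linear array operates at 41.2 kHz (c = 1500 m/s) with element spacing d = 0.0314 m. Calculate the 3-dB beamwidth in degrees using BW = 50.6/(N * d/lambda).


0.4 deg


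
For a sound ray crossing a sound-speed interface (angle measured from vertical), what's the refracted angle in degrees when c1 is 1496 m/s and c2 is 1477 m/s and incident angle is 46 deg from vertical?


45.25 deg


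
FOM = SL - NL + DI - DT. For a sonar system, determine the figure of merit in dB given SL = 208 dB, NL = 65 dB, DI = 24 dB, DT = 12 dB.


FOM = SL - NL + DI - DT = 208 - 65 + 24 - 12 = 155

155 dB


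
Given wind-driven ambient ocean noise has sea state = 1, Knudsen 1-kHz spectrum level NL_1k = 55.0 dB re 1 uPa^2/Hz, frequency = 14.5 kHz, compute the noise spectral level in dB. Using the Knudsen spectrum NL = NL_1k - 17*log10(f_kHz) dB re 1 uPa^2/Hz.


NL = NL_1k - 17*log10(f_kHz) = 55.0 - 17*log10(14.5) = 55.0 - (19.74) = 35.26

35.26 dB


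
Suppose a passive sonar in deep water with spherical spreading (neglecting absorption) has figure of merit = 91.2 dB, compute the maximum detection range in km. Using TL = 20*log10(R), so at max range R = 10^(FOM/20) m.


36.31 km


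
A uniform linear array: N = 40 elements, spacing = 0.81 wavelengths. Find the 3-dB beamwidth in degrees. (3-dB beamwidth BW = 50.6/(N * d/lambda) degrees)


BW = 50.6 / (40 * 0.81) = 50.6 / 32.4 = 1.56

1.56 deg


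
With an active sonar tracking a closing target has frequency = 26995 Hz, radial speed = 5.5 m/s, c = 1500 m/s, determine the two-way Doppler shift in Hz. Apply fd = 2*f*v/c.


197.96 Hz


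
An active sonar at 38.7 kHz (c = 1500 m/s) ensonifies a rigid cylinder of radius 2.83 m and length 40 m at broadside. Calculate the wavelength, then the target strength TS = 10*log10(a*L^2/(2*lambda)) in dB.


Step 1: lambda = c/f = 1500/38700 = 0.03876 m
Step 2: TS = 10*log10(a*L^2/(2*lambda)) = 10*log10(2.83*40^2/(2*0.03876)) = 47.66

47.66 dB


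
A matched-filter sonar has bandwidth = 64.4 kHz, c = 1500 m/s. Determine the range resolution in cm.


dR = c/(2*BW) = 1500 / (2 * 64.4e3) = 0.0116 m = 1.16 cm

1.16 cm


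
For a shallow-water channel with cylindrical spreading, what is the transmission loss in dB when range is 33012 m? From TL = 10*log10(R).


TL = 10*log10(33012) = 45.19

45.19 dB


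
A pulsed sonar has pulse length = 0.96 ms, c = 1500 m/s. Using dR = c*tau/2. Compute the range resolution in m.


dR = c*tau/2 = 1500 * 0.96e-3 / 2 = 0.72

0.72 m


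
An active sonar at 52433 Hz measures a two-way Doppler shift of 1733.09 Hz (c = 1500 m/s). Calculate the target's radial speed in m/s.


24.79 m/s


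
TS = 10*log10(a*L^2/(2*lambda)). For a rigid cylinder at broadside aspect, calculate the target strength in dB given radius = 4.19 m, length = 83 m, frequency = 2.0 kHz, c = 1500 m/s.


42.84 dB


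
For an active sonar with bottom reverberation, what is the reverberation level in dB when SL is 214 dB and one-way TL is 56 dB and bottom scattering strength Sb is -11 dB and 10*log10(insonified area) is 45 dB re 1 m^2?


136 dB


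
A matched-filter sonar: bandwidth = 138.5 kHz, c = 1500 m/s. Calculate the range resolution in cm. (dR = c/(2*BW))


dR = c/(2*BW) = 1500 / (2 * 138.5e3) = 0.0054 m = 0.54 cm

0.54 cm


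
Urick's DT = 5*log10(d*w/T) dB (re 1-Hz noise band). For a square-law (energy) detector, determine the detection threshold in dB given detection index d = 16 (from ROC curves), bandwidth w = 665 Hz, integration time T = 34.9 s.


12.42 dB


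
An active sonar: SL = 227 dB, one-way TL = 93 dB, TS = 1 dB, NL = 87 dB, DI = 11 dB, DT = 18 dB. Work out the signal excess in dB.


SE = SL - 2*TL + TS - NL + DI - DT = 227 - 2*93 + (1) - 87 + 11 - 18 = -52

-52 dB


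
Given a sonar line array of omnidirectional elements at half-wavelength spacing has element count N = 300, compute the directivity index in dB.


DI = 10*log10(300) = 24.77

24.77 dB


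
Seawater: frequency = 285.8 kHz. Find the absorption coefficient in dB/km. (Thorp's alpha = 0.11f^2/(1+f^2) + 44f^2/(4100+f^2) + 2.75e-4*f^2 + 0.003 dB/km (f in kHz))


f^2 = 81681.64
alpha = 0.11*81681.64/(1+81681.64) + 44*81681.64/(4100+81681.64) + 2.75e-4*81681.64 + 0.003 = 64.472

64.472 dB/km


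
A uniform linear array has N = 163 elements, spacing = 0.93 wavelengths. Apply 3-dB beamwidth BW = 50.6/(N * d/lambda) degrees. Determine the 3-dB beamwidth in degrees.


BW = 50.6 / (163 * 0.93) = 50.6 / 151.59 = 0.33

0.33 deg


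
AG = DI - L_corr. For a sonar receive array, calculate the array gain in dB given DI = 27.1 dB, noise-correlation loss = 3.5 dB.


AG = DI - L_corr = 27.1 - 3.5 = 23.6

23.6 dB


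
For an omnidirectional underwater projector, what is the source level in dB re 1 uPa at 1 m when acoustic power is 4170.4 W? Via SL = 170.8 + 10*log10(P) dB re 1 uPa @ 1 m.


207.0 dB


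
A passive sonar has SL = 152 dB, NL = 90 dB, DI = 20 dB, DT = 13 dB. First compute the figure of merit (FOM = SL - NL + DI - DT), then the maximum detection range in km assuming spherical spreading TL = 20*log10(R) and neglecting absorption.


Step 1: FOM = SL - NL + DI - DT = 152 - 90 + 20 - 13 = 69 dB
Step 2: at max range FOM = TL = 20*log10(R), so R = 10^(69/20) = 2818.38 m = 2.82 km

2.82 km


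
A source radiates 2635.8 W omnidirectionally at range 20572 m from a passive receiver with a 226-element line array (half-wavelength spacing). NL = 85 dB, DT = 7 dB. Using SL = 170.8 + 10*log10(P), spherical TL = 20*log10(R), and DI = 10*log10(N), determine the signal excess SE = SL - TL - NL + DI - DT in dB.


Step 1: SL = 170.8 + 10*log10(2635.8) = 205.01 dB
Step 2: TL = 20*log10(20572) = 86.27 dB
Step 3: DI = 10*log10(226) = 23.54 dB
Step 4: SE = SL - TL - NL + DI - DT = 205.01 - 86.27 - 85 + 23.54 - 7 = 50.28

50.28 dB


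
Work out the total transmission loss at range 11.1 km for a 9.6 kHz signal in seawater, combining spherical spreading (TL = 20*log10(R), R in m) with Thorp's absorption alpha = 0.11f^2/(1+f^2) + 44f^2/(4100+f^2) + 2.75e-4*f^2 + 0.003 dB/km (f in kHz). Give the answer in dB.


Step 1 (Thorp): alpha = 0.11*92.16/(1+92.16) + 44*92.16/(4100+92.16) + 2.75e-4*92.16 + 0.003 = 1.1045 dB/km
Step 2: TL_spread = 20*log10(11100) = 80.91 dB
Step 3: TL_abs = alpha*R = 1.1045 * 11.1 = 12.26 dB
Step 4: TL_total = 80.91 + 12.26 = 93.17

93.17 dB


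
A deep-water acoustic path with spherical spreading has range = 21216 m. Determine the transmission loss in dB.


86.53 dB


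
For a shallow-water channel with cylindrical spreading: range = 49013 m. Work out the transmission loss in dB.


46.9 dB


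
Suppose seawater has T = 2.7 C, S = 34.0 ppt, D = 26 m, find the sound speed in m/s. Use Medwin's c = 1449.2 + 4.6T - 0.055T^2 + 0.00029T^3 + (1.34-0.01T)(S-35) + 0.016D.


1460.33 m/s


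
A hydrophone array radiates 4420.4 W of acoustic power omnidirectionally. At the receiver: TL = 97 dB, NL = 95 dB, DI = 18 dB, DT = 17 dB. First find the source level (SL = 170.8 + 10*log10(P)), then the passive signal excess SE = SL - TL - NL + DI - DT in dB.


Step 1: SL = 170.8 + 10*log10(4420.4) = 207.25 dB
Step 2: SE = SL - TL - NL + DI - DT = 207.25 - 97 - 95 + 18 - 17 = 16.25

16.25 dB


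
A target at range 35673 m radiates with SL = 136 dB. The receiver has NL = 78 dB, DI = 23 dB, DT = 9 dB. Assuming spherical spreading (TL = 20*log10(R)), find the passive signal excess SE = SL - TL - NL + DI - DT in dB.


-19.05 dB


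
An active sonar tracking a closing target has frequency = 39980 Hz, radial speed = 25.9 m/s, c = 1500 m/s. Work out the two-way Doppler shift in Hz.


fd = 2*f*v/c = 2 * 39980 * 25.9 / 1500 = 1380.64

1380.64 Hz


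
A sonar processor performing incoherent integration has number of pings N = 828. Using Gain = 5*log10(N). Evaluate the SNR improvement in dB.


14.59 dB


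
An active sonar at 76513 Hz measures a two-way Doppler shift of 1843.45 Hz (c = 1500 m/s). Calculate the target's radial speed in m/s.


From fd = 2*f*v/c, v = c*fd/(2*f) = 1500 * 1843.45 / (2*76513) = 18.07

18.07 m/s


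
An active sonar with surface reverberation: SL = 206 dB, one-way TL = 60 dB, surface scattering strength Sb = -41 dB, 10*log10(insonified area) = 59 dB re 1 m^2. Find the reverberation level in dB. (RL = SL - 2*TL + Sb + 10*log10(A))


RL = SL - 2*TL + Sb + 10*log10(A) = 206 - 2*60 + (-41) + 59 = 104

104 dB


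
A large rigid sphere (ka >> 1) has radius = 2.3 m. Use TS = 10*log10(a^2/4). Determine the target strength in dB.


TS = 10*log10(2.3^2 / 4) = 10*log10(1.3225) = 1.21

1.21 dB


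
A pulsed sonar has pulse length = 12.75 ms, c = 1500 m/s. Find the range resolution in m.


9.5625 m


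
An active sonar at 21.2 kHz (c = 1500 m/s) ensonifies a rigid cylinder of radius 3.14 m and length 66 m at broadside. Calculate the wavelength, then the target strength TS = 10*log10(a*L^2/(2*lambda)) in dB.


Step 1: lambda = c/f = 1500/21200 = 0.07075 m
Step 2: TS = 10*log10(a*L^2/(2*lambda)) = 10*log10(3.14*66^2/(2*0.07075)) = 49.85

49.85 dB


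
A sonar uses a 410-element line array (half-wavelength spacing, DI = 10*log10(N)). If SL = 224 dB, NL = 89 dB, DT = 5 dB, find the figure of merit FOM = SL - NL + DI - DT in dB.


156.13 dB


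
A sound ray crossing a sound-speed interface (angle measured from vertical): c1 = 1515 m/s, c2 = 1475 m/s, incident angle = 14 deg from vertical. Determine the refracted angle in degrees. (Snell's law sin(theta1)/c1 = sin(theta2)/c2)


sin(theta2) = (c2/c1)*sin(theta1) = (1475/1515)*sin(14 deg) = 0.23553
theta2 = arcsin(0.23553) = 13.62

13.62 deg


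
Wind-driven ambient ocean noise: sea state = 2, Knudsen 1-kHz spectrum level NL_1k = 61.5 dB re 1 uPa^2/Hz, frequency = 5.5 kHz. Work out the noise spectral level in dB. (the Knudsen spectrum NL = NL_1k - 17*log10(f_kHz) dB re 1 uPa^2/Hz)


NL = NL_1k - 17*log10(f_kHz) = 61.5 - 17*log10(5.5) = 61.5 - (12.59) = 48.91

48.91 dB


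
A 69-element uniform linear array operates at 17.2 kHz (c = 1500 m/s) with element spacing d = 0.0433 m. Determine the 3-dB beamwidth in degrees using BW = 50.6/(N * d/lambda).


Step 1: lambda = 1500/17200 = 0.08721 m
Step 2: d/lambda = 0.0433/0.08721 = 0.4965
Step 3: BW = 50.6/(N * d/lambda) = 50.6/(69 * 0.4965) = 1.48

1.48 deg


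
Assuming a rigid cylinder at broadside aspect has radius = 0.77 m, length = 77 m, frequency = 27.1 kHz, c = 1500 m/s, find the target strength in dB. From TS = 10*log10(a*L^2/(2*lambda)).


lambda = 1500/27100 = 0.05535 m
TS = 10*log10(0.77*77^2/(2*0.05535)) = 46.15

46.15 dB


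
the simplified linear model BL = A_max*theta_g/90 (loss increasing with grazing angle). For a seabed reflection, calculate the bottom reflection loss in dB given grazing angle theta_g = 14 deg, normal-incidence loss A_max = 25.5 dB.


BL = A_max * theta_g / 90 = 25.5 * 14 / 90 = 3.97

3.97 dB


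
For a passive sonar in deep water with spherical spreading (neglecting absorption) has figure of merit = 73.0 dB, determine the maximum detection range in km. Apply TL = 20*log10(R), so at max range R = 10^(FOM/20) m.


4.47 km


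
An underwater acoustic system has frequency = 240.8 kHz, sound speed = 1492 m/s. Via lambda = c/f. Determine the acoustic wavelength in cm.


lambda = c/f = 1492 / 240800 = 0.0062 m = 0.62 cm

0.62 cm


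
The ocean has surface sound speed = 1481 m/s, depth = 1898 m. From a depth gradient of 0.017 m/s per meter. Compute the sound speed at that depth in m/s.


1513.266 m/s


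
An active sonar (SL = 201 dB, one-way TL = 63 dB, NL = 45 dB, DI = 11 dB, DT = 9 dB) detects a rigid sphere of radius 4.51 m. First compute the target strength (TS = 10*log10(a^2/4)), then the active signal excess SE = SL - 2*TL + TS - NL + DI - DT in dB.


Step 1: TS = 10*log10(4.51^2/4) = 7.06 dB
Step 2: SE = SL - 2*TL + TS - NL + DI - DT = 201 - 2*63 + (7.06) - 45 + 11 - 9 = 39.06

39.06 dB


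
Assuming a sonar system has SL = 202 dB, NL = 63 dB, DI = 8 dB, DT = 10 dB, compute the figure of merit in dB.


FOM = SL - NL + DI - DT = 202 - 63 + 8 - 10 = 137

137 dB


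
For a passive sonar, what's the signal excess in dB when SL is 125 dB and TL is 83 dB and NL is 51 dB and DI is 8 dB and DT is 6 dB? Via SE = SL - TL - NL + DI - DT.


SE = SL - TL - NL + DI - DT = 125 - 83 - 51 + 8 - 6 = -7

-7 dB


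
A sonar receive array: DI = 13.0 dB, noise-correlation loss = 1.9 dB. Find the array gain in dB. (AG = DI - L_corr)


AG = DI - L_corr = 13.0 - 1.9 = 11.1

11.1 dB


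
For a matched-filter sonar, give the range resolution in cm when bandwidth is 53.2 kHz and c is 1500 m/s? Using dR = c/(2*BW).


dR = c/(2*BW) = 1500 / (2 * 53.2e3) = 0.0141 m = 1.41 cm

1.41 cm


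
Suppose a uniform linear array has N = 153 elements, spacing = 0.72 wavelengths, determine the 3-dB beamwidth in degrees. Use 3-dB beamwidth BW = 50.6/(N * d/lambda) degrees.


0.46 deg


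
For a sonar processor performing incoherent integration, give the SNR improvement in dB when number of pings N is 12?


Gain = 5*log10(12) = 5.4

5.4 dB


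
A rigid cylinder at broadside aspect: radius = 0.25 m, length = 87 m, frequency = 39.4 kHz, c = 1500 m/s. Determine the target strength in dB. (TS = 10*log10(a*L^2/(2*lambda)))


lambda = 1500/39400 = 0.03807 m
TS = 10*log10(0.25*87^2/(2*0.03807)) = 43.95

43.95 dB


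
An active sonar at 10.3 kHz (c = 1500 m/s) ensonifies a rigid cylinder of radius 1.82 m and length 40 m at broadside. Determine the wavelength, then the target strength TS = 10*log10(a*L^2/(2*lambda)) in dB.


Step 1: lambda = c/f = 1500/10300 = 0.14563 m
Step 2: TS = 10*log10(a*L^2/(2*lambda)) = 10*log10(1.82*40^2/(2*0.14563)) = 40.0

40.0 dB


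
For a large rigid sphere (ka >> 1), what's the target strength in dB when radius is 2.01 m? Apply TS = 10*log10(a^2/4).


TS = 10*log10(2.01^2 / 4) = 10*log10(1.010025) = 0.04

0.04 dB


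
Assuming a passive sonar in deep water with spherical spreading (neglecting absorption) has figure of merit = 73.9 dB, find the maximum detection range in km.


At max range FOM = TL, so 20*log10(R) = 73.9
R = 10^(73.9/20) = 4954.5 m = 4.95 km

4.95 km


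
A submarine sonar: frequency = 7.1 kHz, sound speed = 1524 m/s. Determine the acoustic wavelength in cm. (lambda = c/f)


lambda = c/f = 1524 / 7100 = 0.2146 m = 21.46 cm

21.46 cm


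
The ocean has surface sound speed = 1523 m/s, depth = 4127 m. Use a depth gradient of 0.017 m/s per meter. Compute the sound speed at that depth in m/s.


c = 1523 + 0.017 * 4127 = 1593.159

1593.159 m/s


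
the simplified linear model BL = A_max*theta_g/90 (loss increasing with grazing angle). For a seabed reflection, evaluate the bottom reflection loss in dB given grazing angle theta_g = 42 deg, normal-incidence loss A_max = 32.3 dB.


BL = A_max * theta_g / 90 = 32.3 * 42 / 90 = 15.07

15.07 dB


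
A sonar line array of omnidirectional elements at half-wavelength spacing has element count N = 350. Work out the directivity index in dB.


25.44 dB


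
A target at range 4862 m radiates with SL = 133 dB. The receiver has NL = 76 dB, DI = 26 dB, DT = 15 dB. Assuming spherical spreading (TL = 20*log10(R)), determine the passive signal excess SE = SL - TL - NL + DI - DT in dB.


Step 1: TL = 20*log10(4862) = 73.74 dB
Step 2: SE = 133 - 73.74 - 76 + 26 - 15 = -5.74

-5.74 dB


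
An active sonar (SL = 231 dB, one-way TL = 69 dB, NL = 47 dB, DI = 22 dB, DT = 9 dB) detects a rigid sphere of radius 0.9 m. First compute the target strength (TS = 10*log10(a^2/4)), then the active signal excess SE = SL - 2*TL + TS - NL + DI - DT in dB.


Step 1: TS = 10*log10(0.9^2/4) = -6.94 dB
Step 2: SE = SL - 2*TL + TS - NL + DI - DT = 231 - 2*69 + (-6.94) - 47 + 22 - 9 = 52.06

52.06 dB


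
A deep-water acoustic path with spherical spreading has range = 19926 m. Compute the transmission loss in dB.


TL = 20*log10(19926) = 85.99

85.99 dB


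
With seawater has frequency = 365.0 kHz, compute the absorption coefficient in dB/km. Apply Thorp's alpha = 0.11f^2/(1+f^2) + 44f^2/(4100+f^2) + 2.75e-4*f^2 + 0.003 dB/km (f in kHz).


79.436 dB/km


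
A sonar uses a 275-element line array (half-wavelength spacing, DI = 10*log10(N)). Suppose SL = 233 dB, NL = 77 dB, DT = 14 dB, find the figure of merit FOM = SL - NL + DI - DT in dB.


Step 1: DI = 10*log10(275) = 24.39 dB
Step 2: FOM = SL - NL + DI - DT = 233 - 77 + 24.39 - 14 = 166.39

166.39 dB


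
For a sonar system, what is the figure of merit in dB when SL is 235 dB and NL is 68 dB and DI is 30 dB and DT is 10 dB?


187 dB


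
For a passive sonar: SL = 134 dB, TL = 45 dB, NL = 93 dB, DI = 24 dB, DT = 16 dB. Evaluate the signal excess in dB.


4 dB


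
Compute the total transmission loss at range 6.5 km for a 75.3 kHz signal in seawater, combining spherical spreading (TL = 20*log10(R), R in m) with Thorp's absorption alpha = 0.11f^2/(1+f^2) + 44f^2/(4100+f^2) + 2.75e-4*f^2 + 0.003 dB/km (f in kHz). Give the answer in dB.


Step 1 (Thorp): alpha = 0.11*5670.09/(1+5670.09) + 44*5670.09/(4100+5670.09) + 2.75e-4*5670.09 + 0.003 = 27.2077 dB/km
Step 2: TL_spread = 20*log10(6500) = 76.26 dB
Step 3: TL_abs = alpha*R = 27.2077 * 6.5 = 176.85 dB
Step 4: TL_total = 76.26 + 176.85 = 253.11

253.11 dB


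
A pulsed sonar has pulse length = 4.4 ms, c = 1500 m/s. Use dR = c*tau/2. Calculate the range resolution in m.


dR = c*tau/2 = 1500 * 4.4e-3 / 2 = 3.3

3.3 m


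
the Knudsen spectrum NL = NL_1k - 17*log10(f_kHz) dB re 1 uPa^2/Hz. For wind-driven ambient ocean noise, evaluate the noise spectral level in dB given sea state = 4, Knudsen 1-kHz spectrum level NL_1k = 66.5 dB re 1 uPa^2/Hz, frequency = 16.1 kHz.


45.98 dB


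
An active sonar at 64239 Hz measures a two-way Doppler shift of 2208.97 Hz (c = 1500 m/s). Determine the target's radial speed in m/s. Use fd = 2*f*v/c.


From fd = 2*f*v/c, v = c*fd/(2*f) = 1500 * 2208.97 / (2*64239) = 25.79

25.79 m/s


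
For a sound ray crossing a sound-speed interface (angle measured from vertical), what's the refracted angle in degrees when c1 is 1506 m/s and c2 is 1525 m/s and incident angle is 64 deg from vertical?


65.52 deg


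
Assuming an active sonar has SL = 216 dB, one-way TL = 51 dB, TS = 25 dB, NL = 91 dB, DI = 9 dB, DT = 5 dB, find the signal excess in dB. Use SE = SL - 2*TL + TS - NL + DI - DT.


SE = SL - 2*TL + TS - NL + DI - DT = 216 - 2*51 + (25) - 91 + 9 - 5 = 52

52 dB


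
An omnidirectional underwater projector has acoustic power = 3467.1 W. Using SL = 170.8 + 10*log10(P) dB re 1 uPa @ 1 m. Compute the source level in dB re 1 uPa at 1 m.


SL = 170.8 + 10*log10(3467.1) = 170.8 + 35.4 = 206.2

206.2 dB


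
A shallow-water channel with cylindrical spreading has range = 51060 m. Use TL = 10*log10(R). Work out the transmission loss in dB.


TL = 10*log10(51060) = 47.08

47.08 dB


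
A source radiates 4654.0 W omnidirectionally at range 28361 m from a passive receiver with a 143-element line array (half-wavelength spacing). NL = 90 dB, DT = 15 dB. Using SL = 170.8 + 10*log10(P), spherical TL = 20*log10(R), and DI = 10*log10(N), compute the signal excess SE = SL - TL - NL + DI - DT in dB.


Step 1: SL = 170.8 + 10*log10(4654.0) = 207.48 dB
Step 2: TL = 20*log10(28361) = 89.05 dB
Step 3: DI = 10*log10(143) = 21.55 dB
Step 4: SE = SL - TL - NL + DI - DT = 207.48 - 89.05 - 90 + 21.55 - 15 = 34.98

34.98 dB


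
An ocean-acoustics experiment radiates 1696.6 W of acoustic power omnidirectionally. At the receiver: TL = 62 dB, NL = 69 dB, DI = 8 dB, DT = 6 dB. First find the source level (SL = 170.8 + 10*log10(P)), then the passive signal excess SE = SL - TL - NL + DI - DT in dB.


Step 1: SL = 170.8 + 10*log10(1696.6) = 203.1 dB
Step 2: SE = SL - TL - NL + DI - DT = 203.1 - 62 - 69 + 8 - 6 = 74.1

74.1 dB


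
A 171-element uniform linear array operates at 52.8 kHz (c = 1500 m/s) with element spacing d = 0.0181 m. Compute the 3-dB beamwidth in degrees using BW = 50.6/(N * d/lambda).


0.46 deg


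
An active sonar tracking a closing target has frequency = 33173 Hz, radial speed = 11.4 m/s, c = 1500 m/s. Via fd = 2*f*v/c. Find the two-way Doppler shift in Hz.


fd = 2*f*v/c = 2 * 33173 * 11.4 / 1500 = 504.23

504.23 Hz


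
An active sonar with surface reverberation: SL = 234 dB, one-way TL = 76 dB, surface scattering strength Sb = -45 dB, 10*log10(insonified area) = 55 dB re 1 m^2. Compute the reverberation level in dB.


92 dB


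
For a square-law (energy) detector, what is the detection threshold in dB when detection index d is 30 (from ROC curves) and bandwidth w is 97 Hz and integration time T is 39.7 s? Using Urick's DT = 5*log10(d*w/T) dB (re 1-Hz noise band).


DT = 5*log10(d*w/T) = 5*log10(30 * 97 / 39.7) = 5*log10(73.3) = 9.33

9.33 dB


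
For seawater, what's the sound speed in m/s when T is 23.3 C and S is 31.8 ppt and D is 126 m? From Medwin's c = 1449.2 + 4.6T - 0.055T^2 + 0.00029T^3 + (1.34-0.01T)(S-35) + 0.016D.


c = 1449.2 + 4.6*23.3 - 0.055*23.3^2 + 0.00029*23.3^3 + (1.34 - 0.01*23.3)*(31.8 - 35) + 0.016*126 = 1528.66

1528.66 m/s


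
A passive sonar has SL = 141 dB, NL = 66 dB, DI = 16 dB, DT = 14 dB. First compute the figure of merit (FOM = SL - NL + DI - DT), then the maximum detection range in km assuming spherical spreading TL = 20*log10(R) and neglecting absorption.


Step 1: FOM = SL - NL + DI - DT = 141 - 66 + 16 - 14 = 77 dB
Step 2: at max range FOM = TL = 20*log10(R), so R = 10^(77/20) = 7079.46 m = 7.08 km

7.08 km


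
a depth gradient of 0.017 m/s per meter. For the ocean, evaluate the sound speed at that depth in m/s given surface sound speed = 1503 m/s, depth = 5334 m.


1593.678 m/s


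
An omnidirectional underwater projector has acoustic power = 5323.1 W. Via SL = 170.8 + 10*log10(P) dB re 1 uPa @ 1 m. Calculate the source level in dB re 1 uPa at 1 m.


208.06 dB


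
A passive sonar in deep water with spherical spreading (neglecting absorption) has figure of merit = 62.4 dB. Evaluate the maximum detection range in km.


At max range FOM = TL, so 20*log10(R) = 62.4
R = 10^(62.4/20) = 1318.26 m = 1.32 km

1.32 km


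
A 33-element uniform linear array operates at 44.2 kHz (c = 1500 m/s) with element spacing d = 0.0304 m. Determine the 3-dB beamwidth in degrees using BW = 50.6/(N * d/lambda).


Step 1: lambda = 1500/44200 = 0.03394 m
Step 2: d/lambda = 0.0304/0.03394 = 0.8957
Step 3: BW = 50.6/(N * d/lambda) = 50.6/(33 * 0.8957) = 1.71

1.71 deg


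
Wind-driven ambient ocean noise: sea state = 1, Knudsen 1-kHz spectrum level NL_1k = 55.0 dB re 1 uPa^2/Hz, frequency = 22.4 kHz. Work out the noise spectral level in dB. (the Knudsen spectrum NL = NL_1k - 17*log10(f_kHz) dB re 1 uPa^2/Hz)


32.05 dB


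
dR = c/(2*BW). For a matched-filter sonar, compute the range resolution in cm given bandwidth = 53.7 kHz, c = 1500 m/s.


1.4 cm


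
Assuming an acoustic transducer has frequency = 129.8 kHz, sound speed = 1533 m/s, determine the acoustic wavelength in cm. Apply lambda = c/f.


lambda = c/f = 1533 / 129800 = 0.0118 m = 1.18 cm

1.18 cm


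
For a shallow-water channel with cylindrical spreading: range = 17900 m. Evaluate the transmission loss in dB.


42.53 dB


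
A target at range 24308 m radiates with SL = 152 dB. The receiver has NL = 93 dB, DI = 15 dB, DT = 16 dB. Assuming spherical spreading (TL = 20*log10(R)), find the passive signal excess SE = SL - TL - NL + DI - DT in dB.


-29.71 dB


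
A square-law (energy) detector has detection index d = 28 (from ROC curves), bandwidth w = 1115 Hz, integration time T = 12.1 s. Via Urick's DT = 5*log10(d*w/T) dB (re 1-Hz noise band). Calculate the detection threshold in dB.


17.06 dB


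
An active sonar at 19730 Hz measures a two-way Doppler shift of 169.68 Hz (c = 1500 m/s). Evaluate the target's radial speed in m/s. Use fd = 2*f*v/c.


From fd = 2*f*v/c, v = c*fd/(2*f) = 1500 * 169.68 / (2*19730) = 6.45

6.45 m/s


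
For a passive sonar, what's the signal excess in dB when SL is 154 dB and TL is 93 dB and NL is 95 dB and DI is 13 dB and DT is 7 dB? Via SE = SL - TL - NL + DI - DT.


SE = SL - TL - NL + DI - DT = 154 - 93 - 95 + 13 - 7 = -28

-28 dB


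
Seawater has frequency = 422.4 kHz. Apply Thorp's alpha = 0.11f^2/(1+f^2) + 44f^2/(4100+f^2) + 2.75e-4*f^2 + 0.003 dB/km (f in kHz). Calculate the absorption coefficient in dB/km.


f^2 = 178421.76
alpha = 0.11*178421.76/(1+178421.76) + 44*178421.76/(4100+178421.76) + 2.75e-4*178421.76 + 0.003 = 92.191

92.191 dB/km


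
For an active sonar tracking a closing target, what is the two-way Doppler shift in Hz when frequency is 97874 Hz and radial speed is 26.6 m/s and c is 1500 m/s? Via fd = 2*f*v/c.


3471.26 Hz


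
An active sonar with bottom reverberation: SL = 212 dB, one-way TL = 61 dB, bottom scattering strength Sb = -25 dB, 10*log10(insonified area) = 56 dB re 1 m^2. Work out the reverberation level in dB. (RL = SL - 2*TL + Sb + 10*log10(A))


RL = SL - 2*TL + Sb + 10*log10(A) = 212 - 2*61 + (-25) + 56 = 121

121 dB


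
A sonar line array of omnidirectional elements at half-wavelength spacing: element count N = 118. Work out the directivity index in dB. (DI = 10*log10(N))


20.72 dB


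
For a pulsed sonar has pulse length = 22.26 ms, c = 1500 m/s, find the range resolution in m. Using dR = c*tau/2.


dR = c*tau/2 = 1500 * 22.26e-3 / 2 = 16.695

16.695 m


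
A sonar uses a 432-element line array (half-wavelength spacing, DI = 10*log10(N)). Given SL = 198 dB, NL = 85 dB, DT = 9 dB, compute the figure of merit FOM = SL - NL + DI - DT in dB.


Step 1: DI = 10*log10(432) = 26.35 dB
Step 2: FOM = SL - NL + DI - DT = 198 - 85 + 26.35 - 9 = 130.35

130.35 dB


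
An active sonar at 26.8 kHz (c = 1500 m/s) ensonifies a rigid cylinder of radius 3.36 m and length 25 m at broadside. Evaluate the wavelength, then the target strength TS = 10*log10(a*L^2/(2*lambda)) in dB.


Step 1: lambda = c/f = 1500/26800 = 0.05597 m
Step 2: TS = 10*log10(a*L^2/(2*lambda)) = 10*log10(3.36*25^2/(2*0.05597)) = 42.73

42.73 dB


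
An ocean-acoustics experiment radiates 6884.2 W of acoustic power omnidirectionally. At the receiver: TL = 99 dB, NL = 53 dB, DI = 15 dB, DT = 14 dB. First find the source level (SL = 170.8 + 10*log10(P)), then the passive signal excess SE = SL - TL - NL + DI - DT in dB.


Step 1: SL = 170.8 + 10*log10(6884.2) = 209.18 dB
Step 2: SE = SL - TL - NL + DI - DT = 209.18 - 99 - 53 + 15 - 14 = 58.18

58.18 dB


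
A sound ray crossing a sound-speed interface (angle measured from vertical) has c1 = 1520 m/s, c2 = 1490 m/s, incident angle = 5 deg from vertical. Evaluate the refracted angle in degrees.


sin(theta2) = (c2/c1)*sin(theta1) = (1490/1520)*sin(5 deg) = 0.08544
theta2 = arcsin(0.08544) = 4.9

4.9 deg


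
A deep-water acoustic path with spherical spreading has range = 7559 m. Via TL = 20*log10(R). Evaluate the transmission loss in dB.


TL = 20*log10(7559) = 77.57

77.57 dB


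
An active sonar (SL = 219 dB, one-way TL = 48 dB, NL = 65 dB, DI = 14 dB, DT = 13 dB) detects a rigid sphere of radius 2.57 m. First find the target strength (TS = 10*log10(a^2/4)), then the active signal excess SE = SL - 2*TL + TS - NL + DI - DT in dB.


Step 1: TS = 10*log10(2.57^2/4) = 2.18 dB
Step 2: SE = SL - 2*TL + TS - NL + DI - DT = 219 - 2*48 + (2.18) - 65 + 14 - 13 = 61.18

61.18 dB


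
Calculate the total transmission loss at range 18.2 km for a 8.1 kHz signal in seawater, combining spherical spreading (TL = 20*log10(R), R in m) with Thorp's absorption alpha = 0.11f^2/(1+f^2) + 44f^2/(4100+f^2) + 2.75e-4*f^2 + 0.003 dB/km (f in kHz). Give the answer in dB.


Step 1 (Thorp): alpha = 0.11*65.61/(1+65.61) + 44*65.61/(4100+65.61) + 2.75e-4*65.61 + 0.003 = 0.8224 dB/km
Step 2: TL_spread = 20*log10(18200) = 85.2 dB
Step 3: TL_abs = alpha*R = 0.8224 * 18.2 = 14.97 dB
Step 4: TL_total = 85.2 + 14.97 = 100.17

100.17 dB


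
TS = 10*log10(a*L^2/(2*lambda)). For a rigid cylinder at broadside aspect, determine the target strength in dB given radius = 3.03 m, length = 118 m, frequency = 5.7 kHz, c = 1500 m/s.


49.04 dB


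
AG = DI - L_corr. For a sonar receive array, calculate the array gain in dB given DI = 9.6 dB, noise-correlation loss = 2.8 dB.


AG = DI - L_corr = 9.6 - 2.8 = 6.8

6.8 dB


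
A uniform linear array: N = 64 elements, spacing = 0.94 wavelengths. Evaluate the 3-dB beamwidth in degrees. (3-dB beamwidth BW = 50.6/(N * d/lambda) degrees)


BW = 50.6 / (64 * 0.94) = 50.6 / 60.16 = 0.84

0.84 deg


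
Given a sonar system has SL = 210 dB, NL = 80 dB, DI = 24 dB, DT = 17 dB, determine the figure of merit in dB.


137 dB


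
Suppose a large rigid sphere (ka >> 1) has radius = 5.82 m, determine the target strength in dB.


TS = 10*log10(5.82^2 / 4) = 10*log10(8.4681) = 9.28

9.28 dB


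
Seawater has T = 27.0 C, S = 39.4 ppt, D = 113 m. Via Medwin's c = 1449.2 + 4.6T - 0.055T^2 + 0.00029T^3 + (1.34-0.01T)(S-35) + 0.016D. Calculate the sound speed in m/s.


c = 1449.2 + 4.6*27.0 - 0.055*27.0^2 + 0.00029*27.0^3 + (1.34 - 0.01*27.0)*(39.4 - 35) + 0.016*113 = 1545.53

1545.53 m/s


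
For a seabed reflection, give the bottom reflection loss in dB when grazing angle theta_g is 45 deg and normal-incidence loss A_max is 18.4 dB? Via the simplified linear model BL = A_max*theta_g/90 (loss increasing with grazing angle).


BL = A_max * theta_g / 90 = 18.4 * 45 / 90 = 9.2

9.2 dB


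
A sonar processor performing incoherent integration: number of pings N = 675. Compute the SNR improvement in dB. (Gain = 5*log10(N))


Gain = 5*log10(675) = 14.15

14.15 dB


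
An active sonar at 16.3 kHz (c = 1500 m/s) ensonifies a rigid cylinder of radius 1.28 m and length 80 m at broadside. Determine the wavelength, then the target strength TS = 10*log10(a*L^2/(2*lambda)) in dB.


Step 1: lambda = c/f = 1500/16300 = 0.09202 m
Step 2: TS = 10*log10(a*L^2/(2*lambda)) = 10*log10(1.28*80^2/(2*0.09202)) = 46.48

46.48 dB


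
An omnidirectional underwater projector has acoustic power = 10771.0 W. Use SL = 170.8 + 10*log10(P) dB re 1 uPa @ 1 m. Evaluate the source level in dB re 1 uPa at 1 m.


SL = 170.8 + 10*log10(10771.0) = 170.8 + 40.32 = 211.12

211.12 dB


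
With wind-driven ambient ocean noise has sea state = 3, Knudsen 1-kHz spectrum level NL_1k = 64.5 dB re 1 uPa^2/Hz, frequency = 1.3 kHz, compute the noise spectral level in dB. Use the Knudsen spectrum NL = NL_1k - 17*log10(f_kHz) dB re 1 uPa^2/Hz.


NL = NL_1k - 17*log10(f_kHz) = 64.5 - 17*log10(1.3) = 64.5 - (1.94) = 62.56

62.56 dB


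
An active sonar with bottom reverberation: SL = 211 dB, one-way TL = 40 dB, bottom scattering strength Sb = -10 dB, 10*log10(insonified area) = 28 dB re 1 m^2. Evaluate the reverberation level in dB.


RL = SL - 2*TL + Sb + 10*log10(A) = 211 - 2*40 + (-10) + 28 = 149

149 dB


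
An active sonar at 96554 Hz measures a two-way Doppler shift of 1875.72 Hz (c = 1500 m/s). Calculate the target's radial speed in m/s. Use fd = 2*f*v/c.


14.57 m/s


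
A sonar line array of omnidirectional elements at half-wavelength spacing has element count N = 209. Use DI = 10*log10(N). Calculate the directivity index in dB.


DI = 10*log10(209) = 23.2

23.2 dB


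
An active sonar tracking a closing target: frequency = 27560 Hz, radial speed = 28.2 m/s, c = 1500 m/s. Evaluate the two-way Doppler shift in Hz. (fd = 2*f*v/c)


fd = 2*f*v/c = 2 * 27560 * 28.2 / 1500 = 1036.26

1036.26 Hz


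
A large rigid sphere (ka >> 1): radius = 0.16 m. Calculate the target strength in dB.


TS = 10*log10(0.16^2 / 4) = 10*log10(0.0064) = -21.94

-21.94 dB


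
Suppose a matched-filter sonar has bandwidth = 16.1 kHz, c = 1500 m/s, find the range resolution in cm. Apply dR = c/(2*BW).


dR = c/(2*BW) = 1500 / (2 * 16.1e3) = 0.0466 m = 4.66 cm

4.66 cm


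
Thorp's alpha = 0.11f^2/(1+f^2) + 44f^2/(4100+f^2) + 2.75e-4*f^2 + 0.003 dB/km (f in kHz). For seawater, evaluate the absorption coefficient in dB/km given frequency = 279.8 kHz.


f^2 = 78288.04
alpha = 0.11*78288.04/(1+78288.04) + 44*78288.04/(4100+78288.04) + 2.75e-4*78288.04 + 0.003 = 63.453

63.453 dB/km


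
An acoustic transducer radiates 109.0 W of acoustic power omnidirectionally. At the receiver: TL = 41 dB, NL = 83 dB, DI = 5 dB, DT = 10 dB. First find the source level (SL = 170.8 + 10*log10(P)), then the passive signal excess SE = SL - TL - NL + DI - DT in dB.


Step 1: SL = 170.8 + 10*log10(109.0) = 191.17 dB
Step 2: SE = SL - TL - NL + DI - DT = 191.17 - 41 - 83 + 5 - 10 = 62.17

62.17 dB


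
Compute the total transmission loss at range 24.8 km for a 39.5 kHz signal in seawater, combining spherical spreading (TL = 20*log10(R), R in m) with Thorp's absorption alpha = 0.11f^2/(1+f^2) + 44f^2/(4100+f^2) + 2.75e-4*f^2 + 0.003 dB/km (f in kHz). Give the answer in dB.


Step 1 (Thorp): alpha = 0.11*1560.25/(1+1560.25) + 44*1560.25/(4100+1560.25) + 2.75e-4*1560.25 + 0.003 = 12.6706 dB/km
Step 2: TL_spread = 20*log10(24800) = 87.89 dB
Step 3: TL_abs = alpha*R = 12.6706 * 24.8 = 314.23 dB
Step 4: TL_total = 87.89 + 314.23 = 402.12

402.12 dB


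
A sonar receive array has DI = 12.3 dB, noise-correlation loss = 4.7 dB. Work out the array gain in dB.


AG = DI - L_corr = 12.3 - 4.7 = 7.6

7.6 dB


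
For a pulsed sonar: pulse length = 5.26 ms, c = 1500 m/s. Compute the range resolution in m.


dR = c*tau/2 = 1500 * 5.26e-3 / 2 = 3.945

3.945 m


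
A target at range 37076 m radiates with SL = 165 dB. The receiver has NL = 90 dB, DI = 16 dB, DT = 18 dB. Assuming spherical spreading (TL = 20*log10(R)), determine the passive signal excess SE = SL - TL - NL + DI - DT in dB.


Step 1: TL = 20*log10(37076) = 91.38 dB
Step 2: SE = 165 - 91.38 - 90 + 16 - 18 = -18.38

-18.38 dB


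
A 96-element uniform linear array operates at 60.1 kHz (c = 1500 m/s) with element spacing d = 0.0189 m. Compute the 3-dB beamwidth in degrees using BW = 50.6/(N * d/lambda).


Step 1: lambda = 1500/60100 = 0.02496 m
Step 2: d/lambda = 0.0189/0.02496 = 0.7572
Step 3: BW = 50.6/(N * d/lambda) = 50.6/(96 * 0.7572) = 0.7

0.7 deg


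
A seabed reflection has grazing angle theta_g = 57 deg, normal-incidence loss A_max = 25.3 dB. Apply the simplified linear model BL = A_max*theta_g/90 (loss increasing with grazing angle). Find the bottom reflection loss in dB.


BL = A_max * theta_g / 90 = 25.3 * 57 / 90 = 16.02

16.02 dB


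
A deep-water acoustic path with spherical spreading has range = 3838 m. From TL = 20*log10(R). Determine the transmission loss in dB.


71.68 dB


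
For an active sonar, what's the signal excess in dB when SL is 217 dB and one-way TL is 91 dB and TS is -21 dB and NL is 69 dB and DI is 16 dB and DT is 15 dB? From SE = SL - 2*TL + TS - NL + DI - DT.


-54 dB


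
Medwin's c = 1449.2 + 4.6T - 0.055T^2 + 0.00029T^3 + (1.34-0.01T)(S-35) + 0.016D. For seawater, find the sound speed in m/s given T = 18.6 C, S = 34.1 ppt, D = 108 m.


1518.29 m/s


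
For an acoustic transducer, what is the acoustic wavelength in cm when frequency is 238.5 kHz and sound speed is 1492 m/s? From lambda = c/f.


0.63 cm


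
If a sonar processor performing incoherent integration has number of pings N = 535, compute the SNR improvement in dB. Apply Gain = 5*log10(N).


Gain = 5*log10(535) = 13.64

13.64 dB


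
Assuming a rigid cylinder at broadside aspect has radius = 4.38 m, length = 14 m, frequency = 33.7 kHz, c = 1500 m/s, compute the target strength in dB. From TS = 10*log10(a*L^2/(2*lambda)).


lambda = 1500/33700 = 0.04451 m
TS = 10*log10(4.38*14^2/(2*0.04451)) = 39.84

39.84 dB


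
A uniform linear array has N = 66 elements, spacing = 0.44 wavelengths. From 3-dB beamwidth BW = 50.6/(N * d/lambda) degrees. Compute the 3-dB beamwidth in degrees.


1.74 deg


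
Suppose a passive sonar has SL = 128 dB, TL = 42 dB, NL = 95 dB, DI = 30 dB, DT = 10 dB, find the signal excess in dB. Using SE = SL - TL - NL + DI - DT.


SE = SL - TL - NL + DI - DT = 128 - 42 - 95 + 30 - 10 = 11

11 dB


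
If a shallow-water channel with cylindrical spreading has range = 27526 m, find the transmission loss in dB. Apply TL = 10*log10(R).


TL = 10*log10(27526) = 44.4

44.4 dB


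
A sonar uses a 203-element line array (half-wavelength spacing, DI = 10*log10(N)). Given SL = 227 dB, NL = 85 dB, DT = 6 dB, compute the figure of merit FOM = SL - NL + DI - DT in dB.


159.07 dB


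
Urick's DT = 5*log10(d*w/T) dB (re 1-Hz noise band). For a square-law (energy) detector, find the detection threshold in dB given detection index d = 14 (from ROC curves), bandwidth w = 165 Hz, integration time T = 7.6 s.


12.41 dB


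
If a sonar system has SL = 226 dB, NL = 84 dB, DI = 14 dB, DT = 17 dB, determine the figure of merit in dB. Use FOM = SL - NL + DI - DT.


FOM = SL - NL + DI - DT = 226 - 84 + 14 - 17 = 139

139 dB


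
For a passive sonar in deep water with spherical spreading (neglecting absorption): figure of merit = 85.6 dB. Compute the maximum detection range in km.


At max range FOM = TL, so 20*log10(R) = 85.6
R = 10^(85.6/20) = 19054.61 m = 19.05 km

19.05 km


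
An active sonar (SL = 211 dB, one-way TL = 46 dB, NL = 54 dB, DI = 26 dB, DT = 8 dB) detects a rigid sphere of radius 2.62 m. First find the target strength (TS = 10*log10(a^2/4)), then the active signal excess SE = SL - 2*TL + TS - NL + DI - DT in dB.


Step 1: TS = 10*log10(2.62^2/4) = 2.35 dB
Step 2: SE = SL - 2*TL + TS - NL + DI - DT = 211 - 2*46 + (2.35) - 54 + 26 - 8 = 85.35

85.35 dB


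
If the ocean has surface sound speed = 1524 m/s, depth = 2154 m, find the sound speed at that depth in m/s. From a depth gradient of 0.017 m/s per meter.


1560.618 m/s


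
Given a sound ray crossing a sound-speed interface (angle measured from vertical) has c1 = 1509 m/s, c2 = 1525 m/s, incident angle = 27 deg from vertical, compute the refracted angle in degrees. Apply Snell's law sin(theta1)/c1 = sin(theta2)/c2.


27.31 deg
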